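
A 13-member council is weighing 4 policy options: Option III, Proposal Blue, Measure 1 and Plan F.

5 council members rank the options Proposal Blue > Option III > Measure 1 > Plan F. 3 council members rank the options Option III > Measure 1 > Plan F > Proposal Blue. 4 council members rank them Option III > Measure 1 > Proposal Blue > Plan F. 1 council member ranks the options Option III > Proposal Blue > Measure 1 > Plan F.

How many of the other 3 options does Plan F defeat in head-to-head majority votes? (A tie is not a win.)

0

Plan F against each rival (13 council members):
Plan F vs Option III: Option III wins 13–0.
Plan F vs Proposal Blue: Proposal Blue, 10–3.
Plan F vs Measure 1: Plan F preferred on 0 ballots; Measure 1 wins 13–0.
Plan F beats no one; loses to Option III, Proposal Blue, Measure 1 — 0 pairwise wins.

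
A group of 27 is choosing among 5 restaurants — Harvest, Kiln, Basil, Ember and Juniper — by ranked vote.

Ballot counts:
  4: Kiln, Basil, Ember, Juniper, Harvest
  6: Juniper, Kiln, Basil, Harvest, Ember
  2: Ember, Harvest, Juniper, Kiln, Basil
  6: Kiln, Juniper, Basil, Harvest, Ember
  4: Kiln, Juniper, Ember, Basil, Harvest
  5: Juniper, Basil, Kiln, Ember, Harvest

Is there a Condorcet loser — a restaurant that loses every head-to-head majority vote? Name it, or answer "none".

Harvest

Head-to-head results (27 friends):
Harvest vs Kiln: Harvest preferred on 2 ballots; Kiln wins 25–2.
Harvest vs Basil: Basil wins 25–2.
Harvest vs Ember: Ember wins 15–12.
Harvest vs Juniper: 2 to 25, Juniper.
Kiln vs Basil: 4+6+2+6+4 = 22 for Kiln, 5 for Basil — Kiln by 22–5.
Kiln vs Ember: 4+6+6+4+5 = 25 for Kiln, 2 for Ember — Kiln by 25–2.
Kiln vs Juniper: Kiln, 14–13.
Basil vs Ember: Basil, 21–6.
Basil vs Juniper: Basil is ranked higher on 4 ballots, Juniper on 23. Juniper wins 23–4.
Ember vs Juniper: Juniper wins 21–6.
Harvest is beaten in every head-to-head and is the Condorcet loser.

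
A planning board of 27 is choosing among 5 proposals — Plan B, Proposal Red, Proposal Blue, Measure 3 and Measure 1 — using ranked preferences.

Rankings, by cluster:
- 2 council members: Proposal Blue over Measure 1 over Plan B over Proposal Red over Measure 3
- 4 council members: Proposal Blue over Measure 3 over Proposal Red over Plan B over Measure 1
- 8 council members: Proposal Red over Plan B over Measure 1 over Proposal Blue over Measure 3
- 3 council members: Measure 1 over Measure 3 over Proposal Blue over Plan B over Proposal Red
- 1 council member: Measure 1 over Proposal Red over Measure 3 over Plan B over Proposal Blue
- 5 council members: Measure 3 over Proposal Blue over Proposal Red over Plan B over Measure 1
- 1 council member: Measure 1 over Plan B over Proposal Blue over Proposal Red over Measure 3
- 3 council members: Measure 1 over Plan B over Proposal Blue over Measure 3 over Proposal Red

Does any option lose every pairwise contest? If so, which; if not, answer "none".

Head-to-head results (27 council members):
Plan B vs Proposal Red: Proposal Red wins 18–9.
Plan B vs Proposal Blue: Proposal Blue, 14–13.
Plan B–Measure 3: Plan B 14–13.
Plan B vs Measure 1: Plan B is ranked higher on 4+8+5 = 17 ballots, Measure 1 on 10. Plan B wins 17–10.
Proposal Red vs Proposal Blue: 9 to 18, Proposal Blue.
Proposal Red–Measure 3: Measure 3 15–12.
Proposal Red vs Measure 1: Proposal Red wins 17–10.
Proposal Blue vs Measure 3: Proposal Blue wins 18–9.
Proposal Blue vs Measure 1: 11 to 16, Measure 1.
Measure 3 vs Measure 1: Measure 1 wins 18–9.
Every option wins at least one matchup (Plan B beats Measure 3; Proposal Red beats Plan B; Proposal Blue beats Plan B; Measure 3 beats Proposal Red; Measure 1 beats Proposal Blue), so there is no Condorcet loser.

none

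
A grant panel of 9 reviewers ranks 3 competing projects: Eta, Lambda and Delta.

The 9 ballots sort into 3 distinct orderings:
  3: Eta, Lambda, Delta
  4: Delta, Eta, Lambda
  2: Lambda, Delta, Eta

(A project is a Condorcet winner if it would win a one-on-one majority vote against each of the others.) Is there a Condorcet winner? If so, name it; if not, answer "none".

Pairwise majorities:
Eta vs Lambda: 7 to 2, Eta.
Eta vs Delta: 3 to 6, Delta.
Lambda vs Delta: 3+2 = 5 for Lambda, 4 for Delta — Lambda by 5–4.
No project is unbeaten: Eta loses to Delta; Lambda loses to Eta; Delta loses to Lambda. In particular Eta > Lambda > Delta > Eta is a majority cycle — no Condorcet winner exists.

none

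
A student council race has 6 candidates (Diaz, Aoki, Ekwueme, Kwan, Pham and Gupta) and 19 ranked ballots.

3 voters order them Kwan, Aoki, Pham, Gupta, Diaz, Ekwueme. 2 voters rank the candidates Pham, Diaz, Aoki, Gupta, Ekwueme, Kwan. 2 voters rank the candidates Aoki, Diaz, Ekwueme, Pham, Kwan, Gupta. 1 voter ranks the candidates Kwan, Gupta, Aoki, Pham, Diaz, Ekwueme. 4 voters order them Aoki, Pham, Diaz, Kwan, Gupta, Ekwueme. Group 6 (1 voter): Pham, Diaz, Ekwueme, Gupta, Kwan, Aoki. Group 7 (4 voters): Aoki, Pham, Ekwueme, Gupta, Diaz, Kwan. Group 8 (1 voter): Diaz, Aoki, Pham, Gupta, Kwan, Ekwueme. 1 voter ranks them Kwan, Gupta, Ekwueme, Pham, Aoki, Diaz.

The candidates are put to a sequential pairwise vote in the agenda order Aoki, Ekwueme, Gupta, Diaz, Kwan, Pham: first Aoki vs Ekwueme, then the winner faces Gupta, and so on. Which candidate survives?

Round 1: Aoki vs Ekwueme — 17–2, Aoki advances.
Round 2: Aoki vs Gupta — 16–3, Aoki advances.
Round 3: Aoki vs Diaz — 15–4, Aoki advances.
Round 4: Aoki vs Kwan — 13–6, Aoki advances.
Round 5: Aoki vs Pham — 15–4, Aoki advances.
Aoki survives the agenda.

Aoki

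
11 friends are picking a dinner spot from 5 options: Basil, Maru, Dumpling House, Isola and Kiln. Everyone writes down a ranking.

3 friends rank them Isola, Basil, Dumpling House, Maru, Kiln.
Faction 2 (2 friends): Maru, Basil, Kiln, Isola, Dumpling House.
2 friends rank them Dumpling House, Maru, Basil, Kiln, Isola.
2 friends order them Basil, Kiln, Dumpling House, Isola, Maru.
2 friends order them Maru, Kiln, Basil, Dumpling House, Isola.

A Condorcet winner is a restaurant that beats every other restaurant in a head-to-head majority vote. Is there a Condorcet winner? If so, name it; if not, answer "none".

Pairwise majorities:
Basil vs Maru: 5 to 6, Maru.
Basil vs Dumpling House: 3+2+2+2 = 9 for Basil, 2 for Dumpling House — Basil by 9–2.
Basil vs Isola: Basil preferred on 2+2+2+2 = 8 ballots; Basil wins 8–3.
Basil–Kiln: Basil 9–2.
Maru vs Dumpling House: 2+2 = 4 for Maru, 7 for Dumpling House — Dumpling House by 7–4.
Maru vs Isola: Maru preferred on 2+2+2 = 6 ballots; Maru wins 6–5.
Maru vs Kiln: Maru wins 9–2.
Dumpling House vs Isola: Dumpling House, 6–5.
Dumpling House–Kiln: Kiln 6–5.
Isola–Kiln: Kiln 8–3.
No restaurant is unbeaten: Basil loses to Maru; Maru loses to Dumpling House; Dumpling House loses to Basil; Isola loses to Basil; Kiln loses to Basil. In particular Basil → Dumpling House → Maru → Basil is a majority cycle — no Condorcet winner exists.

none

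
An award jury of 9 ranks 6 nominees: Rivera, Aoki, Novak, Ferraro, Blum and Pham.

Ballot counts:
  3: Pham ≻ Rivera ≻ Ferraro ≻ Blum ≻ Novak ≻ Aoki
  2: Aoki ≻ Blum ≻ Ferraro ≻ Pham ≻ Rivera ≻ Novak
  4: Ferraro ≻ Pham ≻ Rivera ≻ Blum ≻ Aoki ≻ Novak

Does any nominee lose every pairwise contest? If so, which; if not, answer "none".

Novak

Head-to-head results (9 jurors):
Rivera vs Aoki: Rivera preferred on 3+4 = 7 ballots; Rivera wins 7–2.
Rivera vs Novak: Rivera preferred on 3+2+4 = 9 ballots; Rivera wins 9–0.
Rivera vs Ferraro: Ferraro wins 6–3.
Rivera vs Blum: Rivera, 7–2.
Rivera vs Pham: 0 for Rivera, 9 for Pham — Pham by 9–0.
Aoki vs Novak: Aoki is ranked higher on 2+4 = 6 ballots, Novak on 3. Aoki wins 6–3.
Aoki vs Ferraro: 2 to 7, Ferraro.
Aoki vs Blum: Blum, 7–2.
Aoki vs Pham: Aoki is ranked higher on 2 ballots, Pham on 7. Pham wins 7–2.
Novak vs Ferraro: 0 for Novak, 9 for Ferraro — Ferraro by 9–0.
Novak vs Blum: 0 to 9, Blum.
Novak vs Pham: Novak is ranked higher on 0 ballots, Pham on 9. Pham wins 9–0.
Ferraro vs Blum: Ferraro, 7–2.
Ferraro vs Pham: Ferraro preferred on 2+4 = 6 ballots; Ferraro wins 6–3.
Blum vs Pham: Blum is ranked higher on 2 ballots, Pham on 7. Pham wins 7–2.
Only Novak has no wins; Novak is the Condorcet loser.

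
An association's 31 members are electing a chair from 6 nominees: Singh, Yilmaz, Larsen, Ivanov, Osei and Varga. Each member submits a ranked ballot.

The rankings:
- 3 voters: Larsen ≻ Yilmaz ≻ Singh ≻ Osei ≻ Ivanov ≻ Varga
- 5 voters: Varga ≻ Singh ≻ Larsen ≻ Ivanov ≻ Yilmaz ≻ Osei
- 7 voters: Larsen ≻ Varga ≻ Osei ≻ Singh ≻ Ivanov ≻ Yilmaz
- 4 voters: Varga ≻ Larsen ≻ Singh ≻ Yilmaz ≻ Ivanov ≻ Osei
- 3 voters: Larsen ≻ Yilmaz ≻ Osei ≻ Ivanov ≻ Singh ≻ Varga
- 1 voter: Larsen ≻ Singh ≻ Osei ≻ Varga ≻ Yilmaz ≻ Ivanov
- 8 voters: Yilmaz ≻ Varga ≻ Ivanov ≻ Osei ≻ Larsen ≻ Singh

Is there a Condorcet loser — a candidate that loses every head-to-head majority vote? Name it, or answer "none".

Head-to-head results (31 voters):
Singh vs Yilmaz: Singh wins 17–14.
Singh–Larsen: Larsen 26–5.
Singh vs Ivanov: Singh is ranked higher on 3+5+7+4+1 = 20 ballots, Ivanov on 11. Singh wins 20–11.
Singh vs Osei: Osei wins 18–13.
Singh vs Varga: Singh preferred on 3+3+1 = 7 ballots; Varga wins 24–7.
Yilmaz vs Larsen: Larsen, 23–8.
Yilmaz vs Ivanov: Yilmaz wins 19–12.
Yilmaz vs Osei: 23 to 8, Yilmaz.
Yilmaz–Varga: Varga 17–14.
Larsen vs Ivanov: Larsen preferred on 3+5+7+4+3+1 = 23 ballots; Larsen wins 23–8.
Larsen vs Osei: Larsen wins 23–8.
Larsen vs Varga: 14 to 17, Varga.
Ivanov vs Osei: Ivanov preferred on 5+4+8 = 17 ballots; Ivanov wins 17–14.
Ivanov vs Varga: Varga wins 25–6.
Osei vs Varga: Varga wins 24–7.
Every candidate wins at least one matchup (Singh beats Yilmaz; Yilmaz beats Ivanov; Larsen beats Singh; Ivanov beats Osei; Osei beats Singh; Varga beats Singh), so there is no Condorcet loser.

none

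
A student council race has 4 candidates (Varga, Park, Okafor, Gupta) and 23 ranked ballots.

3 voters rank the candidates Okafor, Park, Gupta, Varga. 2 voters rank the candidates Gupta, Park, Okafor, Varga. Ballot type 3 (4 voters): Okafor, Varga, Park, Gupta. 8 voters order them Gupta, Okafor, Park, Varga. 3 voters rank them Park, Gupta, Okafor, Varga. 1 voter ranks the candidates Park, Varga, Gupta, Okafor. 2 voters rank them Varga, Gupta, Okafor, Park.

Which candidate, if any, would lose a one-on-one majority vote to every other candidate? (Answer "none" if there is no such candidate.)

Varga

Pairwise majorities:
Varga vs Park: Varga preferred on 4+2 = 6 ballots; Park wins 17–6.
Varga vs Okafor: Okafor wins 20–3.
Varga vs Gupta: Varga is ranked higher on 4+1+2 = 7 ballots, Gupta on 16. Gupta wins 16–7.
Park–Okafor: Okafor 17–6.
Park vs Gupta: Park preferred on 3+4+3+1 = 11 ballots; Gupta wins 12–11.
Okafor vs Gupta: Okafor is ranked higher on 3+4 = 7 ballots, Gupta on 16. Gupta wins 16–7.
Varga is beaten in every head-to-head and is the Condorcet loser.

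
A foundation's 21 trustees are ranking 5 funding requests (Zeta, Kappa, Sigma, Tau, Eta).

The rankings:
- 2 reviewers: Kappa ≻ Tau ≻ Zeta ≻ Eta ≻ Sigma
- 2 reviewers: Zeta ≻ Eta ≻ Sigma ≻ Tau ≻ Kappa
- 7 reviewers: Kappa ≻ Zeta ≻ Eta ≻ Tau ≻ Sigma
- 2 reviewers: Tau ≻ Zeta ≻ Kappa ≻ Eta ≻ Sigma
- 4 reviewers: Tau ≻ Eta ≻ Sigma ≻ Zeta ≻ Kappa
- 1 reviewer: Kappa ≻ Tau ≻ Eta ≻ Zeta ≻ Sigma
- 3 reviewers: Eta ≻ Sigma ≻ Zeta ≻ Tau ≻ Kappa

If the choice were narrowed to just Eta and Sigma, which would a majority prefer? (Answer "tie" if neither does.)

Eta

Ballots ranking Eta above Sigma: 2 + 2 + 7 + 2 + 4 + 1 + 3 = 21.
Ballots ranking Sigma above Eta: 21 − 21 = 0.
Eta wins the head-to-head 21–0.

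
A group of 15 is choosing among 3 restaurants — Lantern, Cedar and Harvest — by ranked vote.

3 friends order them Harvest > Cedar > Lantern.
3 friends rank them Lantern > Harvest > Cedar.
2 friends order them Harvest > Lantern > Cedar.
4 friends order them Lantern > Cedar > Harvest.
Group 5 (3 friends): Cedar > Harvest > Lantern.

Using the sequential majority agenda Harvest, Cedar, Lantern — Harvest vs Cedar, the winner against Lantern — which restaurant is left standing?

Harvest

Round 1: Harvest vs Cedar — 8–7, Harvest advances.
Round 2: Harvest vs Lantern — 8–7, Harvest advances.
Harvest survives the agenda.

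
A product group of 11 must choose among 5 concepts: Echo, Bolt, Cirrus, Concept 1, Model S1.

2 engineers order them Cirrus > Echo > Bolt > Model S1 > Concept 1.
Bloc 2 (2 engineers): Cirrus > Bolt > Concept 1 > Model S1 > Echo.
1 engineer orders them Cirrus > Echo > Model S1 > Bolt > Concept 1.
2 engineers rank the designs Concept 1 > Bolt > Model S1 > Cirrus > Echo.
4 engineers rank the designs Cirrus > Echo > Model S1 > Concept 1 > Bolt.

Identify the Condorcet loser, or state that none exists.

Pairwise majorities:
Echo vs Bolt: 7 to 4, Echo.
Echo–Cirrus: Cirrus 11–0.
Echo vs Concept 1: Echo is ranked higher on 2+1+4 = 7 ballots, Concept 1 on 4. Echo wins 7–4.
Echo–Model S1: Echo 7–4.
Bolt vs Cirrus: Cirrus wins 9–2.
Bolt vs Concept 1: Bolt preferred on 2+2+1 = 5 ballots; Concept 1 wins 6–5.
Bolt vs Model S1: Bolt preferred on 2+2+2 = 6 ballots; Bolt wins 6–5.
Cirrus vs Concept 1: Cirrus is ranked higher on 2+2+1+4 = 9 ballots, Concept 1 on 2. Cirrus wins 9–2.
Cirrus vs Model S1: Cirrus preferred on 2+2+1+4 = 9 ballots; Cirrus wins 9–2.
Concept 1 vs Model S1: Model S1, 7–4.
No design is winless: Echo beats Bolt; Bolt beats Model S1; Cirrus beats Echo; Concept 1 beats Bolt; Model S1 beats Concept 1. There is no Condorcet loser.

none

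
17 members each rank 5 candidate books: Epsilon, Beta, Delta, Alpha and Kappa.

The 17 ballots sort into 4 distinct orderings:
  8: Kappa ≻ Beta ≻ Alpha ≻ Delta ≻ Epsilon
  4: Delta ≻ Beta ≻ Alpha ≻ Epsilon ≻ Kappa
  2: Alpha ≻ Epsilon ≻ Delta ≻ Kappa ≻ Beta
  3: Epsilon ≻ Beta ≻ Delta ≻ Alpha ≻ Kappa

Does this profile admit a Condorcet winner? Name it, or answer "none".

none

Check each pair by majority over 17 ballots:
Epsilon vs Beta: Beta, 12–5.
Epsilon vs Delta: Delta, 12–5.
Epsilon vs Alpha: Alpha, 14–3.
Epsilon vs Kappa: Epsilon, 9–8.
Beta vs Delta: Beta wins 11–6.
Beta vs Alpha: Beta, 15–2.
Beta vs Kappa: Kappa, 10–7.
Delta vs Alpha: Alpha, 10–7.
Delta vs Kappa: Delta, 9–8.
Alpha–Kappa: Alpha 9–8.
No book is unbeaten: Epsilon loses to Beta; Beta loses to Kappa; Delta loses to Beta; Alpha loses to Beta; Kappa loses to Epsilon. In particular Epsilon → Kappa → Beta → Epsilon is a majority cycle — no Condorcet winner exists.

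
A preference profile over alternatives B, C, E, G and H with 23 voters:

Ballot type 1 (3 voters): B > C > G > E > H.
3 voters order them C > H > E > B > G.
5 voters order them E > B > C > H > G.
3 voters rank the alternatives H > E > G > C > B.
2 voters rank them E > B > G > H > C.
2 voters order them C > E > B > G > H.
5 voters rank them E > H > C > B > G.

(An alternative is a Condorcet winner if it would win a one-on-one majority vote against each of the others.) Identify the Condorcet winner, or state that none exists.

E

Check each pair by majority over 23 ballots:
B vs C: C, 13–10.
B vs E: E, 20–3.
B vs G: B wins 20–3.
B–H: B 12–11.
C–E: E 15–8.
C vs G: C, 18–5.
C vs H: C wins 13–10.
E–G: E 20–3.
E vs H: E, 17–6.
G vs H: H wins 16–7.
E wins every pairwise contest, so E is the Condorcet winner.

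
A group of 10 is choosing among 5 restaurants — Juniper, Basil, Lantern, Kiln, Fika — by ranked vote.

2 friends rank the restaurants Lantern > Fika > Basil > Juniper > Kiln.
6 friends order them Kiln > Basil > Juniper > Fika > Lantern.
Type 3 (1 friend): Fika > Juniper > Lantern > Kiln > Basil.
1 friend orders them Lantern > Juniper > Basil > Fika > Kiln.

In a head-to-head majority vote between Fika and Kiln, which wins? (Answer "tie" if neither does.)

Ballots ranking Fika above Kiln: 2 + 1 + 1 = 4.
Ballots ranking Kiln above Fika: 10 − 4 = 6.
Kiln wins the head-to-head 6–4.

Kiln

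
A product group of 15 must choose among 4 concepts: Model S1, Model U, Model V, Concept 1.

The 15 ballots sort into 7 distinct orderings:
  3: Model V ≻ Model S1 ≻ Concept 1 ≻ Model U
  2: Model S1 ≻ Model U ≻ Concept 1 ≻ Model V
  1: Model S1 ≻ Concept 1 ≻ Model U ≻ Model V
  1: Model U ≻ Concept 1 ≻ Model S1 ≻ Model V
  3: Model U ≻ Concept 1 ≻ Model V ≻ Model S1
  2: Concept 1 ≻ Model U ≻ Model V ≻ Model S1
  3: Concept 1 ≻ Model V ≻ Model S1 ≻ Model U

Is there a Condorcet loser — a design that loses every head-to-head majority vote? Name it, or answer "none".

Head-to-head results (15 engineers):
Model S1 vs Model U: Model S1 wins 9–6.
Model S1 vs Model V: Model V wins 11–4.
Model S1 vs Concept 1: Model S1 preferred on 3+2+1 = 6 ballots; Concept 1 wins 9–6.
Model U vs Model V: 2+1+1+3+2 = 9 for Model U, 6 for Model V — Model U by 9–6.
Model U vs Concept 1: 6 to 9, Concept 1.
Model V vs Concept 1: Model V is ranked higher on 3 ballots, Concept 1 on 12. Concept 1 wins 12–3.
No design is winless: Model S1 beats Model U; Model U beats Model V; Model V beats Model S1; Concept 1 beats Model S1. There is no Condorcet loser.

none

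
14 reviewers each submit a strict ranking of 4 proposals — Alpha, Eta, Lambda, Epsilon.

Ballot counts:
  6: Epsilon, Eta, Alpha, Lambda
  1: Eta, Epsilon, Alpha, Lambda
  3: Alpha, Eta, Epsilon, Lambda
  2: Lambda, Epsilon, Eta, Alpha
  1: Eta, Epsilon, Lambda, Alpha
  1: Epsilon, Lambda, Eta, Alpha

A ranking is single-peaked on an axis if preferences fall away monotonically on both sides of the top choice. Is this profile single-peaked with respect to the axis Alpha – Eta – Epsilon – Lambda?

Axis positions: Alpha=1, Eta=2, Epsilon=3, Lambda=4.
Group 1 (peak Epsilon at position 3): ranking walks positions 3-2-1-4, expanding outward from the peak — single-peaked.
Group 2 (peak Eta at position 2): ranking walks positions 2-3-1-4, expanding outward from the peak — single-peaked.
Group 3 (peak Alpha at position 1): ranking walks positions 1-2-3-4, expanding outward from the peak — single-peaked.
Group 4 (peak Lambda at position 4): ranking walks positions 4-3-2-1, expanding outward from the peak — single-peaked.
Group 5 (peak Eta at position 2): ranking walks positions 2-3-4-1, expanding outward from the peak — single-peaked.
Group 6 (peak Epsilon at position 3): ranking walks positions 3-4-2-1, expanding outward from the peak — single-peaked.
Every ranking is single-peaked on this axis.

yes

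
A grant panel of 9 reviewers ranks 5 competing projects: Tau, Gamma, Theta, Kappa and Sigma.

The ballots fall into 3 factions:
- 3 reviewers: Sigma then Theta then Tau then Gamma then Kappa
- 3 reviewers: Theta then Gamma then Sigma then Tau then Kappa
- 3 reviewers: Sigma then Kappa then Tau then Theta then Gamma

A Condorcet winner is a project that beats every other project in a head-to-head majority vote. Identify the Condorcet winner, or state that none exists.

Check each pair by majority over 9 ballots:
Tau vs Gamma: 6 to 3, Tau.
Tau vs Theta: Tau is ranked higher on 3 ballots, Theta on 6. Theta wins 6–3.
Tau vs Kappa: Tau is ranked higher on 3+3 = 6 ballots, Kappa on 3. Tau wins 6–3.
Tau vs Sigma: Tau preferred on 0 ballots; Sigma wins 9–0.
Gamma vs Theta: Gamma preferred on 0 ballots; Theta wins 9–0.
Gamma vs Kappa: 6 to 3, Gamma.
Gamma vs Sigma: 3 for Gamma, 6 for Sigma — Sigma by 6–3.
Theta vs Kappa: 6 to 3, Theta.
Theta vs Sigma: 3 to 6, Sigma.
Kappa vs Sigma: Kappa is ranked higher on 0 ballots, Sigma on 9. Sigma wins 9–0.
Sigma wins every pairwise contest, so Sigma is the Condorcet winner.

Sigma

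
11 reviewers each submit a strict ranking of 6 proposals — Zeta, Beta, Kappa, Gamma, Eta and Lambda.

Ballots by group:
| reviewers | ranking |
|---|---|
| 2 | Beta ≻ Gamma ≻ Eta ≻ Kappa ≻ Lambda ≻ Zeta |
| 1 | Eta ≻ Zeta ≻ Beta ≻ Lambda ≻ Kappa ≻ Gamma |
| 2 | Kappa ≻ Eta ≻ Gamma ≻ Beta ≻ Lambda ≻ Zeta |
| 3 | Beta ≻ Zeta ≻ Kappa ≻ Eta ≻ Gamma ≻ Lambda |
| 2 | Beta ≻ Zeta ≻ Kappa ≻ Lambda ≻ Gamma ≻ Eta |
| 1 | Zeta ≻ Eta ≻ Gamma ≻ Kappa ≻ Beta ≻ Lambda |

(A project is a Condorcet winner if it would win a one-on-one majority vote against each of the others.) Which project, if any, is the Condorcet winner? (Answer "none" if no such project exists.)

Beta

Pairwise majorities:
Zeta vs Beta: Beta, 9–2.
Zeta vs Kappa: 7 to 4, Zeta.
Zeta vs Gamma: Zeta is ranked higher on 1+3+2+1 = 7 ballots, Gamma on 4. Zeta wins 7–4.
Zeta–Eta: Zeta 6–5.
Zeta vs Lambda: 1+3+2+1 = 7 for Zeta, 4 for Lambda — Zeta by 7–4.
Beta vs Kappa: Beta, 8–3.
Beta vs Gamma: 8 to 3, Beta.
Beta–Eta: Beta 7–4.
Beta vs Lambda: Beta, 11–0.
Kappa vs Gamma: 1+2+3+2 = 8 for Kappa, 3 for Gamma — Kappa by 8–3.
Kappa vs Eta: 2+3+2 = 7 for Kappa, 4 for Eta — Kappa by 7–4.
Kappa vs Lambda: 2+2+3+2+1 = 10 for Kappa, 1 for Lambda — Kappa by 10–1.
Gamma vs Eta: Eta wins 7–4.
Gamma vs Lambda: Gamma, 8–3.
Eta vs Lambda: Eta is ranked higher on 2+1+2+3+1 = 9 ballots, Lambda on 2. Eta wins 9–2.
Only Beta has no losses; Beta is the Condorcet winner.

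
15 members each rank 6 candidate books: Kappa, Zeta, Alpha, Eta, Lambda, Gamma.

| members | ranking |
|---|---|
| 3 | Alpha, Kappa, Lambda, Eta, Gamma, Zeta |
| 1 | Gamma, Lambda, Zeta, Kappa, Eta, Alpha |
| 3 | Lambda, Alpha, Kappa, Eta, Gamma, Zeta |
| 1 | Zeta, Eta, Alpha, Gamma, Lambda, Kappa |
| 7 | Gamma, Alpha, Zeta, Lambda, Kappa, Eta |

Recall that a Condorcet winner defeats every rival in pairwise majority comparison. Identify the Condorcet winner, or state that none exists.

Gamma

Head-to-head results (15 members):
Kappa vs Zeta: 3+3 = 6 for Kappa, 9 for Zeta — Zeta by 9–6.
Kappa vs Alpha: Kappa preferred on 1 ballot; Alpha wins 14–1.
Kappa vs Eta: Kappa is ranked higher on 3+1+3+7 = 14 ballots, Eta on 1. Kappa wins 14–1.
Kappa vs Lambda: Kappa is ranked higher on 3 ballots, Lambda on 12. Lambda wins 12–3.
Kappa vs Gamma: Kappa preferred on 3+3 = 6 ballots; Gamma wins 9–6.
Zeta vs Alpha: Zeta is ranked higher on 1+1 = 2 ballots, Alpha on 13. Alpha wins 13–2.
Zeta vs Eta: 9 to 6, Zeta.
Zeta vs Lambda: 8 to 7, Zeta.
Zeta vs Gamma: 1 to 14, Gamma.
Alpha vs Eta: 13 to 2, Alpha.
Alpha vs Lambda: Alpha preferred on 3+1+7 = 11 ballots; Alpha wins 11–4.
Alpha vs Gamma: Alpha preferred on 3+3+1 = 7 ballots; Gamma wins 8–7.
Eta vs Lambda: 1 to 14, Lambda.
Eta vs Gamma: Eta preferred on 3+3+1 = 7 ballots; Gamma wins 8–7.
Lambda vs Gamma: 6 to 9, Gamma.
Gamma beats each of Kappa, Zeta, Alpha, Eta, Lambda — Gamma is the Condorcet winner.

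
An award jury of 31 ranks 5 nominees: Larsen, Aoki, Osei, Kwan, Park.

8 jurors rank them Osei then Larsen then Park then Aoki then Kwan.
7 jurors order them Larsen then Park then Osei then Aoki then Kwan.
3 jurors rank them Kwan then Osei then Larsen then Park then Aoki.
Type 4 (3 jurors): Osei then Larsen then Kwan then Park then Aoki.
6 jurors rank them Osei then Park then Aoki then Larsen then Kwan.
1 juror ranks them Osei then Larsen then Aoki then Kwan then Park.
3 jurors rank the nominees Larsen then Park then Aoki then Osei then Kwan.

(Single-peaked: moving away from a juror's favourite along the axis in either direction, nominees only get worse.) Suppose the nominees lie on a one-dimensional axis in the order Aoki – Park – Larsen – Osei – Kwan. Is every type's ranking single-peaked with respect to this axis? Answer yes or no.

no

Axis positions: Aoki=1, Park=2, Larsen=3, Osei=4, Kwan=5.
Type 1 (peak Osei at position 4): ranking walks positions 4-3-2-1-5, expanding outward from the peak — single-peaked.
Type 2 (peak Larsen at position 3): ranking walks positions 3-2-4-1-5, expanding outward from the peak — single-peaked.
Type 3 (peak Kwan at position 5): ranking walks positions 5-4-3-2-1, expanding outward from the peak — single-peaked.
Type 4 (peak Osei at position 4): ranking walks positions 4-3-5-2-1, expanding outward from the peak — single-peaked.
Type 5: ranking walks positions 4-2-1-3-5; Park is ranked above Larsen even though Larsen lies between Park and the peak Osei on the axis — preferences dip and rise again. Not single-peaked.
Type 6: ranking walks positions 4-3-1-5-2; Aoki is ranked above Park even though Park lies between Aoki and the peak Osei on the axis — preferences dip and rise again. Not single-peaked.
Type 7 (peak Larsen at position 3): ranking walks positions 3-2-1-4-5, expanding outward from the peak — single-peaked.
Type 5 violates single-peakedness, so the profile is not single-peaked on this axis.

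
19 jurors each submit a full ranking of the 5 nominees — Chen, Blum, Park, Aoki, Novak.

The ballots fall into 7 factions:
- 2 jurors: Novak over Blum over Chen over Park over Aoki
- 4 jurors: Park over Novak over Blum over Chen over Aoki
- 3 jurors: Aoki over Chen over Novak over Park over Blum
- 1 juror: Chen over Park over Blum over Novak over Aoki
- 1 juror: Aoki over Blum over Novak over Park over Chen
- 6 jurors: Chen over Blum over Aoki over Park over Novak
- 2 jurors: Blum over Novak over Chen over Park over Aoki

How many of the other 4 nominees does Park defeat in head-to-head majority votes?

1

Park against each rival (19 jurors):
Park vs Chen: Chen, 14–5.
Park vs Blum: 4+3+1 = 8 for Park, 11 for Blum — Blum by 11–8.
Park vs Aoki: Park preferred on 2+4+1+2 = 9 ballots; Aoki wins 10–9.
Park vs Novak: Park preferred on 4+1+6 = 11 ballots; Park wins 11–8.
Park beats Novak; loses to Chen, Blum, Aoki — 1 pairwise win.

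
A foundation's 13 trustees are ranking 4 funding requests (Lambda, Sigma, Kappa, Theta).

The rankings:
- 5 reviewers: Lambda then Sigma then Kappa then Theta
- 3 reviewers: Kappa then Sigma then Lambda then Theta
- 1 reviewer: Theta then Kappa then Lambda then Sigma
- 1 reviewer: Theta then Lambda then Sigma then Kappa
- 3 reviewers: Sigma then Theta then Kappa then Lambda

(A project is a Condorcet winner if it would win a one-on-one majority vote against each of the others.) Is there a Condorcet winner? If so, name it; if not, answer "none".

none

Pairwise majorities:
Lambda vs Sigma: 5+1+1 = 7 for Lambda, 6 for Sigma — Lambda by 7–6.
Lambda vs Kappa: Lambda is ranked higher on 5+1 = 6 ballots, Kappa on 7. Kappa wins 7–6.
Lambda vs Theta: Lambda preferred on 5+3 = 8 ballots; Lambda wins 8–5.
Sigma vs Kappa: 5+1+3 = 9 for Sigma, 4 for Kappa — Sigma by 9–4.
Sigma vs Theta: 5+3+3 = 11 for Sigma, 2 for Theta — Sigma by 11–2.
Kappa vs Theta: 8 to 5, Kappa.
Every project loses at least once (Lambda loses to Kappa; Sigma loses to Lambda; Kappa loses to Sigma; Theta loses to Lambda). The majority relation contains the cycle Lambda → Sigma → Kappa → Lambda, so there is no Condorcet winner.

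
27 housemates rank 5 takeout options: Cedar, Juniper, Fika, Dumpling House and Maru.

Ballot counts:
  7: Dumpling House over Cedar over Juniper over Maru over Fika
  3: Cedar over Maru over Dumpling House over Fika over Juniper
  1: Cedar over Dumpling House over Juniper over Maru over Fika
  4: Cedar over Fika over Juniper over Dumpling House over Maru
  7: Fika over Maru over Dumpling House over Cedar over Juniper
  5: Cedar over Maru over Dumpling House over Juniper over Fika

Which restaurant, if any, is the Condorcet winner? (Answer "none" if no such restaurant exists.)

Head-to-head results (27 friends):
Cedar vs Juniper: Cedar wins 27–0.
Cedar–Fika: Cedar 20–7.
Cedar vs Dumpling House: Dumpling House, 14–13.
Cedar vs Maru: Cedar, 20–7.
Juniper–Fika: Fika 14–13.
Juniper–Dumpling House: Dumpling House 23–4.
Juniper vs Maru: Maru wins 15–12.
Fika–Dumpling House: Dumpling House 16–11.
Fika–Maru: Maru 16–11.
Dumpling House vs Maru: Maru wins 15–12.
No restaurant is unbeaten: Cedar loses to Dumpling House; Juniper loses to Cedar; Fika loses to Cedar; Dumpling House loses to Maru; Maru loses to Cedar. In particular Cedar beats Maru beats Dumpling House beats Cedar is a majority cycle — no Condorcet winner exists.

none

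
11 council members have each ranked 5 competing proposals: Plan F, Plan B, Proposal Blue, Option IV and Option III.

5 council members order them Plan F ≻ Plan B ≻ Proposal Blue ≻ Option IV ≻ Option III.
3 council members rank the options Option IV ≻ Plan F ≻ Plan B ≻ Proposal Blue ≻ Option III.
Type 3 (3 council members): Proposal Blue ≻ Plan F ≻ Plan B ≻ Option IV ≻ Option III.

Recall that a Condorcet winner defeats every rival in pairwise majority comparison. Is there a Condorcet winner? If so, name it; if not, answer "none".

Check each pair by majority over 11 ballots:
Plan F vs Plan B: Plan F is ranked higher on 5+3+3 = 11 ballots, Plan B on 0. Plan F wins 11–0.
Plan F vs Proposal Blue: 5+3 = 8 for Plan F, 3 for Proposal Blue — Plan F by 8–3.
Plan F vs Option IV: Plan F preferred on 5+3 = 8 ballots; Plan F wins 8–3.
Plan F vs Option III: 5+3+3 = 11 for Plan F, 0 for Option III — Plan F by 11–0.
Plan B vs Proposal Blue: Plan B is ranked higher on 5+3 = 8 ballots, Proposal Blue on 3. Plan B wins 8–3.
Plan B vs Option IV: 5+3 = 8 for Plan B, 3 for Option IV — Plan B by 8–3.
Plan B vs Option III: Plan B preferred on 5+3+3 = 11 ballots; Plan B wins 11–0.
Proposal Blue vs Option IV: 5+3 = 8 for Proposal Blue, 3 for Option IV — Proposal Blue by 8–3.
Proposal Blue vs Option III: 11 to 0, Proposal Blue.
Option IV vs Option III: Option IV preferred on 5+3+3 = 11 ballots; Option IV wins 11–0.
Only Plan F has no losses; Plan F is the Condorcet winner.

Plan F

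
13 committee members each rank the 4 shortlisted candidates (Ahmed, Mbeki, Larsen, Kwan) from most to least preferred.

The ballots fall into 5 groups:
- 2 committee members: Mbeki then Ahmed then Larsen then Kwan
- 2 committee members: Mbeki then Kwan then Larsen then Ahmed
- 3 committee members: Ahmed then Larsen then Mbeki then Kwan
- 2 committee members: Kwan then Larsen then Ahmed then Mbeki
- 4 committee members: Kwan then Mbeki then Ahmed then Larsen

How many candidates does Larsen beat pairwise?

Larsen against each rival (13 committee members):
Larsen vs Ahmed: 2+2 = 4 for Larsen, 9 for Ahmed — Ahmed by 9–4.
Larsen vs Mbeki: Mbeki, 8–5.
Larsen vs Kwan: Kwan, 8–5.
Larsen beats no one; loses to Ahmed, Mbeki, Kwan — 0 pairwise wins.

0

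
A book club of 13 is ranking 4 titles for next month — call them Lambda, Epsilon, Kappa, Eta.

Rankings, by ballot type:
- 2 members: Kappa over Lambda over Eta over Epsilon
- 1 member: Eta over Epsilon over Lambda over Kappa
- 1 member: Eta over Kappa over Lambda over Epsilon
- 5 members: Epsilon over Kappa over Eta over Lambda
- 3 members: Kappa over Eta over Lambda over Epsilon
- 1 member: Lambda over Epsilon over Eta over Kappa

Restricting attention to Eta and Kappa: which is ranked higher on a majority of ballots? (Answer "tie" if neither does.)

Kappa

Ballots ranking Eta above Kappa: 1 + 1 + 1 = 3.
Ballots ranking Kappa above Eta: 13 − 3 = 10.
Kappa wins the head-to-head 10–3.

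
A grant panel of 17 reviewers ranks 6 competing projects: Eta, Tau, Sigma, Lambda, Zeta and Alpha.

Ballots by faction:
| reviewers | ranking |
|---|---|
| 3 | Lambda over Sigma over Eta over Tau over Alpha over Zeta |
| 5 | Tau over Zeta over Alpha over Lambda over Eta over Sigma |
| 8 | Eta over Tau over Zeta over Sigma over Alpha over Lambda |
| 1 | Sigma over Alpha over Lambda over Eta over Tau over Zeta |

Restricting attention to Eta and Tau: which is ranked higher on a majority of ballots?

Ballots ranking Eta above Tau: 3 + 8 + 1 = 12.
Ballots ranking Tau above Eta: 17 − 12 = 5.
Eta wins the head-to-head 12–5.

Eta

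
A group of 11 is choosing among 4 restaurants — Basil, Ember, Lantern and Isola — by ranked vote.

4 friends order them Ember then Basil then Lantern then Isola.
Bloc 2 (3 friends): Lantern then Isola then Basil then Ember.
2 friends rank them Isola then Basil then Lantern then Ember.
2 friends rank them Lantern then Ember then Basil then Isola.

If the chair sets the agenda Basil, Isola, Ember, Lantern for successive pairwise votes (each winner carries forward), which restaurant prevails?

Lantern

Round 1: Basil vs Isola — 6–5, Basil advances.
Round 2: Basil vs Ember — 5–6, Ember advances.
Round 3: Ember vs Lantern — 4–7, Lantern advances.
Lantern survives the agenda.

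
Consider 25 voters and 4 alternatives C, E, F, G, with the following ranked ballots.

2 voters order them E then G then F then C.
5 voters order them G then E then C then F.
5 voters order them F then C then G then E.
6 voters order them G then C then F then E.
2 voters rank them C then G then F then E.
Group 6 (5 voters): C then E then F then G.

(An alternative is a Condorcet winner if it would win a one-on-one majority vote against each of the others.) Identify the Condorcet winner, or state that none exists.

Pairwise majorities:
C vs E: C preferred on 5+6+2+5 = 18 ballots; C wins 18–7.
C vs F: C is ranked higher on 5+6+2+5 = 18 ballots, F on 7. C wins 18–7.
C vs G: 12 to 13, G.
E vs F: 2+5+5 = 12 for E, 13 for F — F by 13–12.
E vs G: 7 to 18, G.
F vs G: F preferred on 5+5 = 10 ballots; G wins 15–10.
Only G has no losses; G is the Condorcet winner.

G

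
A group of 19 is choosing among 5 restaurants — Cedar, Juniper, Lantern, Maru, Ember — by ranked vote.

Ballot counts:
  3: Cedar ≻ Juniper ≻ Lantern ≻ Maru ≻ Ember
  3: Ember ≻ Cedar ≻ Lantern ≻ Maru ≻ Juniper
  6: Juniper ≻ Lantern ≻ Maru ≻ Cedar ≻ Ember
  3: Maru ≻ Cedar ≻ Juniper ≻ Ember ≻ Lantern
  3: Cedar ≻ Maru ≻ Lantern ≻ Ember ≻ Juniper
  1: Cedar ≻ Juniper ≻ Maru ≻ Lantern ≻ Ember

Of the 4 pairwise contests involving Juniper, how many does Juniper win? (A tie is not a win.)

3

Juniper against each rival (19 friends):
Juniper–Cedar: Cedar 13–6.
Juniper vs Lantern: 13 to 6, Juniper.
Juniper vs Maru: 10 to 9, Juniper.
Juniper vs Ember: Juniper, 13–6.
Juniper beats Lantern, Maru, Ember; loses to Cedar — 3 pairwise wins.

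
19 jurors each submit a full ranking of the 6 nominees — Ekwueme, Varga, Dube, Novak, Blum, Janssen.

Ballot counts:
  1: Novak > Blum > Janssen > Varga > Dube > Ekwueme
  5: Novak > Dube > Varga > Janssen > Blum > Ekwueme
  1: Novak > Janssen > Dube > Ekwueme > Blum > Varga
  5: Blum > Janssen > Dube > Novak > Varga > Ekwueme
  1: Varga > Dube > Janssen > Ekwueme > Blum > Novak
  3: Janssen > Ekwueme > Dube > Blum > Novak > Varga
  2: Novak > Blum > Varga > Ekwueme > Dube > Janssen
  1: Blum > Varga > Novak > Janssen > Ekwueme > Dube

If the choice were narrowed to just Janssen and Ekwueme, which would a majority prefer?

Ballots ranking Janssen above Ekwueme: 1 + 5 + 1 + 5 + 1 + 3 + 1 = 17.
Ballots ranking Ekwueme above Janssen: 19 − 17 = 2.
Janssen wins the head-to-head 17–2.

Janssen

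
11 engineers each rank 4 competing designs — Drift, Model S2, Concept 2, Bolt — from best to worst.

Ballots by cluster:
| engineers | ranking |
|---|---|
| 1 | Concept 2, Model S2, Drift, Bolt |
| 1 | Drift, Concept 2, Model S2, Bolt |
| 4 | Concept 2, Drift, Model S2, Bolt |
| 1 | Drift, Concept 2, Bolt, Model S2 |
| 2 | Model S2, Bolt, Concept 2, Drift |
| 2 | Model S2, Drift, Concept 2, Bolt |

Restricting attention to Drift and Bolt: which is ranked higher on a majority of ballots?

Drift

Ballots ranking Drift above Bolt: 1 + 1 + 4 + 1 + 2 = 9.
Ballots ranking Bolt above Drift: 11 − 9 = 2.
Drift wins the head-to-head 9–2.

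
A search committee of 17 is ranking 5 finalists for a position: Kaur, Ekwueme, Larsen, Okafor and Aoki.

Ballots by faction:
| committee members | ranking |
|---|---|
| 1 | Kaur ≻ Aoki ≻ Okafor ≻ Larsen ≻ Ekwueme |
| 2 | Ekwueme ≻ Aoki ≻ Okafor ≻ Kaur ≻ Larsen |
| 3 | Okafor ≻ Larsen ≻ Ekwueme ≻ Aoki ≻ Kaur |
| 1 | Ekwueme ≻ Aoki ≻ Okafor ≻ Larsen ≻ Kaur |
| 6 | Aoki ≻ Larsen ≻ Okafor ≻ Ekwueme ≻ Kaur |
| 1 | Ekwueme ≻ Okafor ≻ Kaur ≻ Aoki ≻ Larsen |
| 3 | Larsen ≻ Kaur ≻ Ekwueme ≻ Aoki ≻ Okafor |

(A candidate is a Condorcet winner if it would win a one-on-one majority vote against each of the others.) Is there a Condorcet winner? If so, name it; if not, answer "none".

Head-to-head results (17 committee members):
Kaur vs Ekwueme: Ekwueme, 13–4.
Kaur vs Larsen: Larsen wins 13–4.
Kaur–Okafor: Okafor 13–4.
Kaur–Aoki: Aoki 12–5.
Ekwueme vs Larsen: Larsen, 13–4.
Ekwueme vs Okafor: Okafor, 10–7.
Ekwueme–Aoki: Ekwueme 10–7.
Larsen vs Okafor: Larsen wins 9–8.
Larsen vs Aoki: Aoki, 11–6.
Okafor vs Aoki: Aoki wins 13–4.
No candidate is unbeaten: Kaur loses to Ekwueme; Ekwueme loses to Larsen; Larsen loses to Aoki; Okafor loses to Larsen; Aoki loses to Ekwueme. In particular Ekwueme > Aoki > Larsen > Ekwueme is a majority cycle — no Condorcet winner exists.

none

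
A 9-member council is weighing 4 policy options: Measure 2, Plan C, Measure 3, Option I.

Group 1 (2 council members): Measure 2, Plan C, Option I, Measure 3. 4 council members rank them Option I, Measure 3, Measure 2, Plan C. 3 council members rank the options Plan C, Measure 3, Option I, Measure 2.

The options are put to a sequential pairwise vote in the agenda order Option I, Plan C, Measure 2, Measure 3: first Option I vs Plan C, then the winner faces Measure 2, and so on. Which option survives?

Measure 3

Round 1: Option I vs Plan C — 4–5, Plan C advances.
Round 2: Plan C vs Measure 2 — 3–6, Measure 2 advances.
Round 3: Measure 2 vs Measure 3 — 2–7, Measure 3 advances.
The agenda winner is Measure 3.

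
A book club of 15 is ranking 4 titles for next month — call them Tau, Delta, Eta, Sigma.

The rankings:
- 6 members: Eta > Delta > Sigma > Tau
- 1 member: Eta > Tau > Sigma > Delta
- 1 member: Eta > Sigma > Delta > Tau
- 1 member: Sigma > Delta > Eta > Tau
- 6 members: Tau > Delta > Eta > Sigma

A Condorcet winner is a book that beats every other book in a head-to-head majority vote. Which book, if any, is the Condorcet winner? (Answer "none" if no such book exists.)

Pairwise majorities:
Tau vs Delta: 1+6 = 7 for Tau, 8 for Delta — Delta by 8–7.
Tau vs Eta: Tau is ranked higher on 6 ballots, Eta on 9. Eta wins 9–6.
Tau vs Sigma: Tau preferred on 1+6 = 7 ballots; Sigma wins 8–7.
Delta vs Eta: Delta is ranked higher on 1+6 = 7 ballots, Eta on 8. Eta wins 8–7.
Delta vs Sigma: Delta preferred on 6+6 = 12 ballots; Delta wins 12–3.
Eta vs Sigma: 6+1+1+6 = 14 for Eta, 1 for Sigma — Eta by 14–1.
Eta defeats every rival head-to-head and is the Condorcet winner.

Eta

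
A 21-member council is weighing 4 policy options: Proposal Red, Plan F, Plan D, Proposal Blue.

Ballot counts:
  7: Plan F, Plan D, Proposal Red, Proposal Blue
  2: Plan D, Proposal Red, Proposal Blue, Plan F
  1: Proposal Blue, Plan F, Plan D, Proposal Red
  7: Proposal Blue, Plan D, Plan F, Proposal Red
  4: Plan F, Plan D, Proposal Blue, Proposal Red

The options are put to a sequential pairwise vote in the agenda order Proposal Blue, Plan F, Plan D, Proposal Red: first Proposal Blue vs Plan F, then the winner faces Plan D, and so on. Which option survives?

Plan F

Round 1: Proposal Blue vs Plan F — 10–11, Plan F advances.
Round 2: Plan F vs Plan D — 12–9, Plan F advances.
Round 3: Plan F vs Proposal Red — 19–2, Plan F advances.
The agenda winner is Plan F.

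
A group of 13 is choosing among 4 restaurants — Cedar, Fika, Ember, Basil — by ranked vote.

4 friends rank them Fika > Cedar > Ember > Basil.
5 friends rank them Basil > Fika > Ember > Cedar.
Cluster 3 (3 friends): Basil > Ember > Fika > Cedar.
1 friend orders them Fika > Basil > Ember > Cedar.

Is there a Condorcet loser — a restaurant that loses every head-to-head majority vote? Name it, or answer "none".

Cedar

Pairwise majorities:
Cedar vs Fika: Fika wins 13–0.
Cedar vs Ember: Ember, 9–4.
Cedar vs Basil: 4 to 9, Basil.
Fika vs Ember: 10 to 3, Fika.
Fika vs Basil: 5 to 8, Basil.
Ember vs Basil: Ember preferred on 4 ballots; Basil wins 9–4.
Cedar is beaten in every head-to-head and is the Condorcet loser.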